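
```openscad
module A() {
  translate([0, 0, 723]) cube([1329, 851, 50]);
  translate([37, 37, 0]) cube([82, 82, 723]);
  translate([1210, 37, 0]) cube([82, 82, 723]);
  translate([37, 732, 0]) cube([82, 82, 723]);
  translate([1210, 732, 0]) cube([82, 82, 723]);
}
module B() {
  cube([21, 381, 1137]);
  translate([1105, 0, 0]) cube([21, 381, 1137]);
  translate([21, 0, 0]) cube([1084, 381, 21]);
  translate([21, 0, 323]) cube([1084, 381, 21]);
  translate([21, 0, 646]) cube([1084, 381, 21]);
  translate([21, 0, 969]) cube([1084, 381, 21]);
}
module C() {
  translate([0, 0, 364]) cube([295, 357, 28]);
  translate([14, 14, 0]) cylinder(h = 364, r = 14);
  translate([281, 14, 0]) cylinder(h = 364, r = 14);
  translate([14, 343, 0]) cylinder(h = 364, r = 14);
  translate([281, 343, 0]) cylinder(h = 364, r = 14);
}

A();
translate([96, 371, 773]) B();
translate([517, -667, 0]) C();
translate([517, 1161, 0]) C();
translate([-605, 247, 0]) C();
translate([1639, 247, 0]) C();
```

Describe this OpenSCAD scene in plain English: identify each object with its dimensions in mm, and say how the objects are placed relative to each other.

A is a table with a 1329×851 mm rectangular top, 50 mm thick, top surface at z = 773 mm, supported by four 82×82 mm square legs, each inset 37 mm from the nearest pair of top edges, running from the floor.

B is an open bookshelf. Two side panels, each 21 mm thick, 381 mm deep and 1137 mm tall, stand 1126 mm apart (outside-to-outside). Between them sit 4 shelves, each 21 mm thick and 381 mm deep, spanning the full gap between the sides. The bottom shelf rests on the floor (its underside at z = 0) and the clear gap between one shelf's top and the next shelf's underside is 302 mm.

C is a simple wooden stool: a rectangular seat 295 mm (x) by 357 mm (y), 28 mm thick, top face at z = 392 mm, on four round legs, each 28 mm in diameter. The legs rest on z = 0, each leg's axis is inset half a diameter from the nearest pair of seat edges (so the leg's bounding box is flush with the corner).

The bookshelf is on top of the table. Four stools sit around the table at the −y, +y, −x, +x sides.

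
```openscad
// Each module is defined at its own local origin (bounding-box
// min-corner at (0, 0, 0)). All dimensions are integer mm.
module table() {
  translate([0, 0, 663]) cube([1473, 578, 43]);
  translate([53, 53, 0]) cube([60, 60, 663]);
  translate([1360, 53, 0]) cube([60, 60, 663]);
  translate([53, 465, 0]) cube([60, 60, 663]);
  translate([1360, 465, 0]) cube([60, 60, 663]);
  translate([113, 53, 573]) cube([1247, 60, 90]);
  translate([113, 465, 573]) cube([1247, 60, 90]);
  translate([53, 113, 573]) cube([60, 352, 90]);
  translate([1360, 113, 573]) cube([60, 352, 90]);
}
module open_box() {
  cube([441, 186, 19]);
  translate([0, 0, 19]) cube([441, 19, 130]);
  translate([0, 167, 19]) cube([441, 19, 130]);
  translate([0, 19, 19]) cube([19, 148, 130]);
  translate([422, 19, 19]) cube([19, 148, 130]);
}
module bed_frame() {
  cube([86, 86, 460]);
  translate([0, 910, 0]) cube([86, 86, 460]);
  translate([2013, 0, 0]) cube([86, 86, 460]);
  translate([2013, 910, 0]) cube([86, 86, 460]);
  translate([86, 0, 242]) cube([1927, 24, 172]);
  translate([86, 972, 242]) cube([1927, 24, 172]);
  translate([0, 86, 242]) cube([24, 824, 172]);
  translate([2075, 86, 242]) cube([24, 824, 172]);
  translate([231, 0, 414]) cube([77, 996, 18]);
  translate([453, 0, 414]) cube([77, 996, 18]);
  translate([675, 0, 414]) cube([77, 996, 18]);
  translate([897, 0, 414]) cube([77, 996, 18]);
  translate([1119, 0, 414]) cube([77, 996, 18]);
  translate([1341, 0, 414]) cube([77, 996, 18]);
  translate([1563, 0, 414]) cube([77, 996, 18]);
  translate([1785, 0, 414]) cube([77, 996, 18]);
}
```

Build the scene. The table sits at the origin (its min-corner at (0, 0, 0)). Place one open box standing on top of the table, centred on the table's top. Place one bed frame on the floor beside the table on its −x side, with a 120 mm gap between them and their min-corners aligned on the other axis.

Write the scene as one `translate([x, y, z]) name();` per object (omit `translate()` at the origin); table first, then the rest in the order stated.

table();
translate([516, 196, 706]) open_box();
translate([-2219, 0, 0]) bed_frame();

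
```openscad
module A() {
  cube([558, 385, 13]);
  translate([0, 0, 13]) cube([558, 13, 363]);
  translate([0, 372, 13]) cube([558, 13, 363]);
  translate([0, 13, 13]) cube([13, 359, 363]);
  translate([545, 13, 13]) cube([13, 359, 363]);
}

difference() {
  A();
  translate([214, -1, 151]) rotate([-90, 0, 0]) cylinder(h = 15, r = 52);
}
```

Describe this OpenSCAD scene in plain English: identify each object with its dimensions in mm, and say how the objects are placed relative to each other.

A is an open storage box with external size 558×385×376 mm and wall thickness 13 mm (the base is also 13 mm thick). The base covers the whole footprint; the four walls stand on the base, with the y-facing walls full-width and the x-facing walls fitting between their inner faces.

The open box has a circular hole of radius 52 mm through its front wall, centred at (x = 214, z = 151).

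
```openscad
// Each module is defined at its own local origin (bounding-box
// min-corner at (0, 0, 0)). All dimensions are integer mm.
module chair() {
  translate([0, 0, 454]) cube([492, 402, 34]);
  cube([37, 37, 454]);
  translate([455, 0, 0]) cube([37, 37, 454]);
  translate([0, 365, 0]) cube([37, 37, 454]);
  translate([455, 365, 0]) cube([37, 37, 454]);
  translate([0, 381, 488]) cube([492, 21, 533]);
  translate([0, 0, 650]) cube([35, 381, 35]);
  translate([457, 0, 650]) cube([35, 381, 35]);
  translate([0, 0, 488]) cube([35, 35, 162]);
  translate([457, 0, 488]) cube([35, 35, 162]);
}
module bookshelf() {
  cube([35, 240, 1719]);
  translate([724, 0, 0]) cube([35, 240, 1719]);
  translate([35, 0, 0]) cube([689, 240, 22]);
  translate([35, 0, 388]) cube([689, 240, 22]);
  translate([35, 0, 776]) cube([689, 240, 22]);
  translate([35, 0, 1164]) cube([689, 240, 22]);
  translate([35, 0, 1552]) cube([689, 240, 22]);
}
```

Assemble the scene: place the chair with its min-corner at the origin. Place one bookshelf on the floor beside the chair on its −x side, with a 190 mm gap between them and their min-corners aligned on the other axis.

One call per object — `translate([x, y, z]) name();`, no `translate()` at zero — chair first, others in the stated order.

chair();
translate([-949, 0, 0]) bookshelf();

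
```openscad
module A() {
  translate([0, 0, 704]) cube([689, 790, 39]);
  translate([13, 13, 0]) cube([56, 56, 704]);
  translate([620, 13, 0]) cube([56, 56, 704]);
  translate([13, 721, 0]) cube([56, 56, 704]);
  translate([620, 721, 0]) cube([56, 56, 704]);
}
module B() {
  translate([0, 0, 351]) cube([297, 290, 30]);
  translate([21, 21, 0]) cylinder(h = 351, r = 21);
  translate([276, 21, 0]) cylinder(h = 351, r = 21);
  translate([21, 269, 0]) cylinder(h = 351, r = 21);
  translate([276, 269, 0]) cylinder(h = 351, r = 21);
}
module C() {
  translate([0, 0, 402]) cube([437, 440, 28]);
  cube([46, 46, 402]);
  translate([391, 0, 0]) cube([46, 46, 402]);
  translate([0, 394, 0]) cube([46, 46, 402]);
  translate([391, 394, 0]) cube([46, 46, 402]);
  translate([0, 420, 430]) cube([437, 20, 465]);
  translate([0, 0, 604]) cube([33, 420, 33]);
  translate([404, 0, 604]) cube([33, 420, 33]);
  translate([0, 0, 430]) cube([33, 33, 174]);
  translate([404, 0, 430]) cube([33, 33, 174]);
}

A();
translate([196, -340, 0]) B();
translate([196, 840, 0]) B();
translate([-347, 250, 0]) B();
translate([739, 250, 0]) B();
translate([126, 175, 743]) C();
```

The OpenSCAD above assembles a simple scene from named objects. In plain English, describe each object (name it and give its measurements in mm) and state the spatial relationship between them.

A is a table with a 689×790 mm rectangular top, 39 mm thick, top surface at z = 743 mm, supported by four 56×56 mm square legs, each inset 13 mm from the nearest pair of top edges, running from the floor.

B is a four-legged stool. The seat is a 297×290×30 mm slab whose top surface is at z = 381 mm; four round legs, each 42 mm in diameter, run from the floor (z = 0) to the underside of the seat, each leg's axis is inset half a diameter from the nearest pair of seat edges (so the leg's bounding box is flush with the corner).

C is a chair. The seat is a 437×440×28 mm slab with its top at z = 430 mm, on four 46×46 mm corner legs (flush with the seat edges, standing on z = 0). A flat backrest 20 mm thick, 465 mm tall, spans the full seat width and rises from the seat top along its +y edge, rear face flush with the rear of the seat. Two armrests of 33×33 mm section run along each side from the seat's front edge to the front of the backrest, top faces 207 mm above the seat top and outer faces flush with the seat's x-edges; a 33×33 mm post under the front of each armrest stands on the seat at the front corner.

Four stools sit around the table at the −y, +y, −x, +x sides. The chair is on top of the table, centred.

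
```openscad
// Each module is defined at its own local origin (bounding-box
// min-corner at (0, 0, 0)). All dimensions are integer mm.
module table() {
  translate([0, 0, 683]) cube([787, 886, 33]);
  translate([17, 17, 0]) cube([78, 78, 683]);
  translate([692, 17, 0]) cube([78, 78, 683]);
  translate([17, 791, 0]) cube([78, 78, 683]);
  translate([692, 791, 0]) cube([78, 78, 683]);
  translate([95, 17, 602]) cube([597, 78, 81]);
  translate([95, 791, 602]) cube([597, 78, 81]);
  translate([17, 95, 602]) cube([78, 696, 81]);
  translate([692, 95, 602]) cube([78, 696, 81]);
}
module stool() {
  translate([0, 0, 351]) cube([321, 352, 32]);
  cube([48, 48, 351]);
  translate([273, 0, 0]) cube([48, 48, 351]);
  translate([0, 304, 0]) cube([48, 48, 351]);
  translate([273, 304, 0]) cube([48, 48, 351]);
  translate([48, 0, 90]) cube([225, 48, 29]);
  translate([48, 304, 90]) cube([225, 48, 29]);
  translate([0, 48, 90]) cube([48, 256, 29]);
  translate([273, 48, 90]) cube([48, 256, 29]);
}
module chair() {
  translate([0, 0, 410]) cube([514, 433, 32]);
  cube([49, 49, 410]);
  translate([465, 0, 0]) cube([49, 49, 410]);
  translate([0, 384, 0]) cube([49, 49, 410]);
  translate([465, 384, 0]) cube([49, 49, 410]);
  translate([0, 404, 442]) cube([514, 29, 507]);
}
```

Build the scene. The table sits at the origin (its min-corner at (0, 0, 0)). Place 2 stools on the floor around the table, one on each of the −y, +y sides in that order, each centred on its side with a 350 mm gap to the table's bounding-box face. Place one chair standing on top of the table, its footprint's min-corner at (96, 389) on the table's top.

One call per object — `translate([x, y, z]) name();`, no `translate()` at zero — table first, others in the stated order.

table();
translate([233, -702, 0]) stool();
translate([233, 1236, 0]) stool();
translate([96, 389, 716]) chair();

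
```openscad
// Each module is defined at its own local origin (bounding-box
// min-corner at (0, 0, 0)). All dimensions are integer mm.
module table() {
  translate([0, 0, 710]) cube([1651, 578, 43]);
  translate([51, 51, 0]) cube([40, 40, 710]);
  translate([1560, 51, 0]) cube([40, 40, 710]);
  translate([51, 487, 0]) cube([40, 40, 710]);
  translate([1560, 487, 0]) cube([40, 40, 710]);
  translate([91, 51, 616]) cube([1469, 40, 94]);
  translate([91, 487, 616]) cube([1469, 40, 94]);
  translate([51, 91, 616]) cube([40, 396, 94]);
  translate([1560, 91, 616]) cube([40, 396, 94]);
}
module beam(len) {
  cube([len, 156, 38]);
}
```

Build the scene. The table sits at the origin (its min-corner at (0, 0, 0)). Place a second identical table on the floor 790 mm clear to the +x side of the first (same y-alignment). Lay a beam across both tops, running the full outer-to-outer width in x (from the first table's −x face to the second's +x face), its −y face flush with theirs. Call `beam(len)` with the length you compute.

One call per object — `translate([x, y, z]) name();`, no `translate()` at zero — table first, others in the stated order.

table();
translate([2441, 0, 0]) table();
translate([0, 0, 753]) beam(4092);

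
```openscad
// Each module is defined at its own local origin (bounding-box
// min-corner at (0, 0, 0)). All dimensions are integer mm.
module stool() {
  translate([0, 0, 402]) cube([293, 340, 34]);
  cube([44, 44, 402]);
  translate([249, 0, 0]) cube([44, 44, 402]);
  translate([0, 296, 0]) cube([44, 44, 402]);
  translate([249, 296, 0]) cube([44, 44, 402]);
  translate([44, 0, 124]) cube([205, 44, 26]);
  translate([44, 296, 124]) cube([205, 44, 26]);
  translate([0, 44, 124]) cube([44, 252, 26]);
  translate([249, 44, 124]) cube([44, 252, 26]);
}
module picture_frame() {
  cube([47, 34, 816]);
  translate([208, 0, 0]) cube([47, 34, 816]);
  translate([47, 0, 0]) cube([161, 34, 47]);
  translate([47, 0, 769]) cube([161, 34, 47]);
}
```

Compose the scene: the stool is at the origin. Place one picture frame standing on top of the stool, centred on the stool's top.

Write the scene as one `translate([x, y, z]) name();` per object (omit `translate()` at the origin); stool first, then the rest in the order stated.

stool();
translate([19, 153, 436]) picture_frame();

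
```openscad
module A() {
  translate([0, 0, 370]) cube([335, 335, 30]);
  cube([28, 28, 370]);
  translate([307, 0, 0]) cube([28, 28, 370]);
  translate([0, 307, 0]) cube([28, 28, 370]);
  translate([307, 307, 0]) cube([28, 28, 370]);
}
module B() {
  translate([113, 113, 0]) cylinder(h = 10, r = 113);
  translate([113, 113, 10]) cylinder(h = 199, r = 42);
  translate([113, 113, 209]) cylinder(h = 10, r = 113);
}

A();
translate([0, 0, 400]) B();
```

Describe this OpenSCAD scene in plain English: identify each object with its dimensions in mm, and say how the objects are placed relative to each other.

A is a four-legged stool. The seat is a 335×335×30 mm slab whose top surface is at z = 400 mm; four square legs, each 28×28 mm in cross-section, run from the floor (z = 0) to the underside of the seat, each flush with a corner of the seat.

B is a spool: two coaxial disc flanges of radius 113 mm and thickness 10 mm, joined by a core cylinder of radius 42 mm and height 199 mm. The lower flange rests on z = 0 and the three cylinders share a vertical axis.

The spool is on top of the stool.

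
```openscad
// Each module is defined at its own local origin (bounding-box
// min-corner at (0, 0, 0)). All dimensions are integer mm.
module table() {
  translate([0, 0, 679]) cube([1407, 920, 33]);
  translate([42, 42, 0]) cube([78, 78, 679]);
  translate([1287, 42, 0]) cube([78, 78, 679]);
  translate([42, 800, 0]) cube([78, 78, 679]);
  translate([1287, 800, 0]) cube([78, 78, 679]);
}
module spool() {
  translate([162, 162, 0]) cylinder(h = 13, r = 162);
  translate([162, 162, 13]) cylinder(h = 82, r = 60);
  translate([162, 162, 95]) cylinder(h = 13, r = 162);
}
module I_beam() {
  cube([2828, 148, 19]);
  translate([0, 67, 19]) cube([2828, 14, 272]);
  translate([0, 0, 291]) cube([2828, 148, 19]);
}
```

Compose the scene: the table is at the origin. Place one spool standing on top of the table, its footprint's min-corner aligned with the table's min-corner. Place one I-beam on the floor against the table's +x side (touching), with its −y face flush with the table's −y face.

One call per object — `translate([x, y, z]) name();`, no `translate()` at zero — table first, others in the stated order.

table();
translate([0, 0, 712]) spool();
translate([1407, 0, 0]) I_beam();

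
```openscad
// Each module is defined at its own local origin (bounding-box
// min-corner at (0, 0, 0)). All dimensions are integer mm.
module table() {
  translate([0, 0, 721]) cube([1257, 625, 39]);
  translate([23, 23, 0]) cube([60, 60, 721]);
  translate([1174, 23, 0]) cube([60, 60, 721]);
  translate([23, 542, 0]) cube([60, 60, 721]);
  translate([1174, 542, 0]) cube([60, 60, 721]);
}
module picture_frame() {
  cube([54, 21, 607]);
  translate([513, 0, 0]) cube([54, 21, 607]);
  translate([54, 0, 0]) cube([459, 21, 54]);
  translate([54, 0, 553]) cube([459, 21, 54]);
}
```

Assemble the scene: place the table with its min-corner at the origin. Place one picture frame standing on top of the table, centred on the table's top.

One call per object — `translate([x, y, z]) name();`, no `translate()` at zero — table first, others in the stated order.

table();
translate([345, 302, 760]) picture_frame();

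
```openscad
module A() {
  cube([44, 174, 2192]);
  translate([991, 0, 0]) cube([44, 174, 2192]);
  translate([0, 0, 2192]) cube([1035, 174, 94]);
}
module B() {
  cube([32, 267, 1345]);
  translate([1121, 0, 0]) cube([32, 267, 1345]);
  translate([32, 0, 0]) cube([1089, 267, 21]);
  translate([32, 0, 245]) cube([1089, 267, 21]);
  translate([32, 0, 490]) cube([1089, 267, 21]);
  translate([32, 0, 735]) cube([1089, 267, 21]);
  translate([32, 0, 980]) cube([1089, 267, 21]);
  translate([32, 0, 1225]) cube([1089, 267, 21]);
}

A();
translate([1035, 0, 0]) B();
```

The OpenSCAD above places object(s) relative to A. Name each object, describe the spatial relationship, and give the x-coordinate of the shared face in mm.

The door frame's +x face and the bookshelf's −x face are both at x = 1035 mm.

A is a door frame. B is a bookshelf. The bookshelf is against the door frame's +x side, with their −y faces flush. The x-coordinate of the shared face is 1035 mm.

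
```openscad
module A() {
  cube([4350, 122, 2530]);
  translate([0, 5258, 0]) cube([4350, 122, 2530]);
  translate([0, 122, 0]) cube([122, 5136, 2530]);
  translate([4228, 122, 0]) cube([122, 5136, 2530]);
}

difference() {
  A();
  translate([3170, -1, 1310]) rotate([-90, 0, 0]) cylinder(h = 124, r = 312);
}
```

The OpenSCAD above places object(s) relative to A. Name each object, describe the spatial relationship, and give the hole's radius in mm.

The subtracted cylinder has r = 312 mm.

A is a house frame. The house frame has a circular hole through its front wall. The hole's radius is 312 mm.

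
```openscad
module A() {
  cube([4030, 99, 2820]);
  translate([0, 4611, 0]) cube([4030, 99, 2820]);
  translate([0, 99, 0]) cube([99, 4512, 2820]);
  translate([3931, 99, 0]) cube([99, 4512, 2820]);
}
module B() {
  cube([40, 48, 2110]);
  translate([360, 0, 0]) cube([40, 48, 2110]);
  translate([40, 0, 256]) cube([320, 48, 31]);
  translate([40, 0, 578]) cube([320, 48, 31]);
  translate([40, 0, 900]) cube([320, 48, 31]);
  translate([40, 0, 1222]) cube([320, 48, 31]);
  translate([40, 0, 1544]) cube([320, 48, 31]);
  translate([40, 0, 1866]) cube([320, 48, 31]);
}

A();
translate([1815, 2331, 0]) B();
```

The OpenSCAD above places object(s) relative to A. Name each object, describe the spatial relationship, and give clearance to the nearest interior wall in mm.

Clearances: x = 1716, y = 2232; minimum 1716 mm.

A is a house frame. B is a ladder. The ladder sits inside the house frame, centred. The clearance to the nearest interior wall is 1716 mm.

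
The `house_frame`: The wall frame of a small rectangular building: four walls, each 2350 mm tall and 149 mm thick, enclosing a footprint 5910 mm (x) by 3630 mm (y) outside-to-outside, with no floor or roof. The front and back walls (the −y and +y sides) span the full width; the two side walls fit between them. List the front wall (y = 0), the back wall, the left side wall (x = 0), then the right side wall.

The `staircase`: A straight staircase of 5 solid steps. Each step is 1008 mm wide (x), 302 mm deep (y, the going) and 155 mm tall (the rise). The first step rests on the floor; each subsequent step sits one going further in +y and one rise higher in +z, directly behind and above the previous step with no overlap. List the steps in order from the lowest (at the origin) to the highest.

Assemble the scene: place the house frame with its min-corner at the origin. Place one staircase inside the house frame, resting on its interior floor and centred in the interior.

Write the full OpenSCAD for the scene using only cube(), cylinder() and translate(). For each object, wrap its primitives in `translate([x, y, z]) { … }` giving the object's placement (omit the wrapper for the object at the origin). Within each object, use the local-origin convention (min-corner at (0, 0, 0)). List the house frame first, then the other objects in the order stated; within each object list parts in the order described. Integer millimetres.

cube([5910, 149, 2350]);
translate([0, 3481, 0]) cube([5910, 149, 2350]);
translate([0, 149, 0]) cube([149, 3332, 2350]);
translate([5761, 149, 0]) cube([149, 3332, 2350]);
translate([2451, 1060, 0]) {
  cube([1008, 302, 155]);
  translate([0, 302, 155]) cube([1008, 302, 155]);
  translate([0, 604, 310]) cube([1008, 302, 155]);
  translate([0, 906, 465]) cube([1008, 302, 155]);
  translate([0, 1208, 620]) cube([1008, 302, 155]);
}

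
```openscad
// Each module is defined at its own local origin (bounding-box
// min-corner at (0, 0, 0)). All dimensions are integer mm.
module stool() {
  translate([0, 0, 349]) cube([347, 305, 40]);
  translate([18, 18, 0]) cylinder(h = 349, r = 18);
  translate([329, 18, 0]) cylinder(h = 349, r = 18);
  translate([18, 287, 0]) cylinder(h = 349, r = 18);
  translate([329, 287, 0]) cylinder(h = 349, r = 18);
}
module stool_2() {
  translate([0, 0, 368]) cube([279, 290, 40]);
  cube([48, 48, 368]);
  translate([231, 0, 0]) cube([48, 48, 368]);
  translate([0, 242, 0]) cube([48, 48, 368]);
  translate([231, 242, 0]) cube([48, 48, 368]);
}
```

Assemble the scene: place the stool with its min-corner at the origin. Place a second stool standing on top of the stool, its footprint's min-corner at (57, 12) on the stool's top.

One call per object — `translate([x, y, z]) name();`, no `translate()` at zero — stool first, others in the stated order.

stool();
translate([57, 12, 389]) stool_2();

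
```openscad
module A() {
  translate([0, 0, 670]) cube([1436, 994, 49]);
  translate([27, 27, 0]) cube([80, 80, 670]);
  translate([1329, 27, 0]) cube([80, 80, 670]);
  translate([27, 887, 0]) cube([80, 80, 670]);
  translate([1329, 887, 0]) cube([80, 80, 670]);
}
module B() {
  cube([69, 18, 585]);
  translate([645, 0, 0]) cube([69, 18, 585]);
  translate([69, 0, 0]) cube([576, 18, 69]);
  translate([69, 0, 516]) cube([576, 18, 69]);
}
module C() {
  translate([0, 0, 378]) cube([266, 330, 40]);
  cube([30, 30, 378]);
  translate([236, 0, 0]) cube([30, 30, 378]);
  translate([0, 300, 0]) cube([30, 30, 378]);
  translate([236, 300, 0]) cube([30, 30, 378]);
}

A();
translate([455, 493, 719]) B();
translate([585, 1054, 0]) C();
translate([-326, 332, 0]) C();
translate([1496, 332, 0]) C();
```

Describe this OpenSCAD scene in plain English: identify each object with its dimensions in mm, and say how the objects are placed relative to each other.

A is a table: top 1436 mm (x) × 994 mm (y), 49 mm thick, upper face at z = 719 mm, on four 80×80 mm square legs, each inset 27 mm from the nearest pair of top edges, running from z = 0 to the bottom of the top.

B is a picture frame with a 576×447 mm rectangular opening (x by z) and a uniform 69 mm border on every side. Frame depth is 18 mm along y. It is built from two vertical stiles running the full outside height and two horizontal rails spanning the gap between the stiles.

C is a simple wooden stool: a rectangular seat 266 mm (x) by 330 mm (y), 40 mm thick, top face at z = 418 mm, on four square legs, each 30×30 mm in cross-section. The legs rest on z = 0, each flush with a corner of the seat.

The picture frame is on top of the table. Three stools sit around the table at the +y, −x, +x sides.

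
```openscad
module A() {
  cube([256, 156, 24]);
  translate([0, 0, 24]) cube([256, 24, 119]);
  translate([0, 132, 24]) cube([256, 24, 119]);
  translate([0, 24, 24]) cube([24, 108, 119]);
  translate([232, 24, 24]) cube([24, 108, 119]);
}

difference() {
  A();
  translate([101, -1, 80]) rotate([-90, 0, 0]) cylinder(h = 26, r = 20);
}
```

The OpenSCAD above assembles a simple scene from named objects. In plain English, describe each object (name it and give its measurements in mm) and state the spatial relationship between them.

A is an open-topped rectangular box: outside dimensions 256×156×143 mm, with a uniform wall and base thickness of 24 mm. The base is a full 256×156 slab on the floor; four walls sit on top of the base. The front and back walls (the −y and +y sides) span the full width; the two side walls fit between them.

The open box has a circular hole of radius 20 mm through its front wall, centred at (x = 101, z = 80).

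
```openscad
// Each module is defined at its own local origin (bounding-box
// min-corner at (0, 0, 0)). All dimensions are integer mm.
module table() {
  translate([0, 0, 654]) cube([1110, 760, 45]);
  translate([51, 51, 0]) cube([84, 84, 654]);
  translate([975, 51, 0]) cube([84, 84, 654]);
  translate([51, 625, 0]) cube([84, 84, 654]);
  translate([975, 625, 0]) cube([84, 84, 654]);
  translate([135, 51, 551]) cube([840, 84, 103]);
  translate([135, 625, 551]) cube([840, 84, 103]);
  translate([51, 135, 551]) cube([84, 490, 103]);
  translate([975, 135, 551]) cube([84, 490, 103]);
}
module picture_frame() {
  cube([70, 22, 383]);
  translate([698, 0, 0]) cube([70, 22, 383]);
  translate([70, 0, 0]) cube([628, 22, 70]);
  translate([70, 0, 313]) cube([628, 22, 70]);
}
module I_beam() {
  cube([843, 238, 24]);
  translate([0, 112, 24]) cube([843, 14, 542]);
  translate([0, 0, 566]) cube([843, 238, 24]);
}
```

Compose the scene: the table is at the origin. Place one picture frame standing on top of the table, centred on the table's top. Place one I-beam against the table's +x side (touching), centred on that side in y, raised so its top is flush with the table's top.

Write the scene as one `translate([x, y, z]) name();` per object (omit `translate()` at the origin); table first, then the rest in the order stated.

table();
translate([171, 369, 699]) picture_frame();
translate([1110, 261, 109]) I_beam();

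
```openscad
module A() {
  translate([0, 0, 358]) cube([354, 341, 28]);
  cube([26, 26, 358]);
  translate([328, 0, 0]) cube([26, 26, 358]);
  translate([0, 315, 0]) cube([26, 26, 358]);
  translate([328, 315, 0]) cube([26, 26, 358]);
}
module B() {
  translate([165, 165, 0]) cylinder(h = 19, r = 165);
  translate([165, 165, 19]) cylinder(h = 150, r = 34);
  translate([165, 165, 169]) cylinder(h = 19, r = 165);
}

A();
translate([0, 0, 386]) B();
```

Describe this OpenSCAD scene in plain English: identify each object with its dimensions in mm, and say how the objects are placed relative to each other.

A is a four-legged stool. The seat is 354×341 mm, 28 mm thick, top at z = 386 mm. It stands on four square legs, each 26×26 mm in cross-section, from z = 0 to the seat underside, each flush with a corner of the seat.

B is a spool: two coaxial disc flanges of radius 165 mm and thickness 19 mm, joined by a core cylinder of radius 34 mm and height 150 mm. The lower flange rests on z = 0 and the three cylinders share a vertical axis.

The spool is on top of the stool.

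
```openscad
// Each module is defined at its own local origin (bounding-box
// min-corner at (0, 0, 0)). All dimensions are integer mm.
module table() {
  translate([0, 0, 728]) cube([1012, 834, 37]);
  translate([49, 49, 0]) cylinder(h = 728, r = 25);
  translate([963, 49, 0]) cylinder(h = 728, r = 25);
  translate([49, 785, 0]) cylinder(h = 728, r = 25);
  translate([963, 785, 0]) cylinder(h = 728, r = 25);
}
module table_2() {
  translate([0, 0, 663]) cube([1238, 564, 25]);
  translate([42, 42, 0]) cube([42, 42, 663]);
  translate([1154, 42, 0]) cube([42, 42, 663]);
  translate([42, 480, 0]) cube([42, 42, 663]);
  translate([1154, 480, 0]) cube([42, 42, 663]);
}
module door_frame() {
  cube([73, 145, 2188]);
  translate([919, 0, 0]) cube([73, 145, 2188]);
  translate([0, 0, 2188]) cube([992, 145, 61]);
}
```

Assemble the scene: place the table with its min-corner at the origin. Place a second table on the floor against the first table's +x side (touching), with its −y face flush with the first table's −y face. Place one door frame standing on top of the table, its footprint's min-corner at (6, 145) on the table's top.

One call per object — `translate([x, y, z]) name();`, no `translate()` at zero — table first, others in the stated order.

table();
translate([1012, 0, 0]) table_2();
translate([6, 145, 765]) door_frame();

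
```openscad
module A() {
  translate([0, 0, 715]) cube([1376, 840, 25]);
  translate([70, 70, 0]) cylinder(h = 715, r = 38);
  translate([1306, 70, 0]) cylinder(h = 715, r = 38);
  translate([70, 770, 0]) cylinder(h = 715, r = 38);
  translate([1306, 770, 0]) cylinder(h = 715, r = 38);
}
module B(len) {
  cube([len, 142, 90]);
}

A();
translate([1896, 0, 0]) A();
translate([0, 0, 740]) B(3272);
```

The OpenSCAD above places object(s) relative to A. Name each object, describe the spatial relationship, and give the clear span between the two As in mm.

A is a table. B is a beam. A beam spans the tops of two tables. The clear span between the two tables is 520 mm.

Second table starts at x = 1896; first ends at x = 1376; clear span = 1896 − 1376 = 520 mm.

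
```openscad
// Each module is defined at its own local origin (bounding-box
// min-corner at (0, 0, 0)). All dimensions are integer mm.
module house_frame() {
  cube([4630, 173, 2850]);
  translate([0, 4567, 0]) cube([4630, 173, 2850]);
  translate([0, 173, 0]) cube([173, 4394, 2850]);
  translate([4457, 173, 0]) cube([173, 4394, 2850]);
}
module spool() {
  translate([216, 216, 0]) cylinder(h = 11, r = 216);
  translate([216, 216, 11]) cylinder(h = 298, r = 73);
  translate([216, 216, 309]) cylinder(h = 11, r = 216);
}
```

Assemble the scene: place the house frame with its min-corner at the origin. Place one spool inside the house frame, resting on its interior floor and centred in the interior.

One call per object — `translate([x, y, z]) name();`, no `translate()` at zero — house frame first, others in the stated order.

house_frame();
translate([2099, 2154, 0]) spool();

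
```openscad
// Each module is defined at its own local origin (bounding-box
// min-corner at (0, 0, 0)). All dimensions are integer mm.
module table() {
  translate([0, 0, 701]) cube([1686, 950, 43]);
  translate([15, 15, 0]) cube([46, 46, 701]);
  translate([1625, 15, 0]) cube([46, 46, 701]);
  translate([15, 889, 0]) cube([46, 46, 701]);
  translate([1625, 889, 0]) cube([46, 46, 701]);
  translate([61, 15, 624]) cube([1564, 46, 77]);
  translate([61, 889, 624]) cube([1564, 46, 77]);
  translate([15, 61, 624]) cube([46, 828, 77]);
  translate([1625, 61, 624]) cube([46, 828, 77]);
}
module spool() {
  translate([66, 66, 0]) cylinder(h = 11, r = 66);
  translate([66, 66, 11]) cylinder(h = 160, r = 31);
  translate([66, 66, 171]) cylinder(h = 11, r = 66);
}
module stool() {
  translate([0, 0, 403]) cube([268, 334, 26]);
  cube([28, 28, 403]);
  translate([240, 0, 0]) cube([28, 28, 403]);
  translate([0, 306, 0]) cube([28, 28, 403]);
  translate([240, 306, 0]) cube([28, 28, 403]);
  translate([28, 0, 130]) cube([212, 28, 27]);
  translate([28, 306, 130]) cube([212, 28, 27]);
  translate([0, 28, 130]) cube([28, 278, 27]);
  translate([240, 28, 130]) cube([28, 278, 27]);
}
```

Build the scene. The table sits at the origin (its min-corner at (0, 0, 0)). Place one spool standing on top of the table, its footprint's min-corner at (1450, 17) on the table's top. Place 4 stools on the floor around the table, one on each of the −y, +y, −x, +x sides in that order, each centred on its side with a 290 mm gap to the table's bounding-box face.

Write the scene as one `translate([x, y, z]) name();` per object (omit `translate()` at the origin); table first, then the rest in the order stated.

table();
translate([1450, 17, 744]) spool();
translate([709, -624, 0]) stool();
translate([709, 1240, 0]) stool();
translate([-558, 308, 0]) stool();
translate([1976, 308, 0]) stool();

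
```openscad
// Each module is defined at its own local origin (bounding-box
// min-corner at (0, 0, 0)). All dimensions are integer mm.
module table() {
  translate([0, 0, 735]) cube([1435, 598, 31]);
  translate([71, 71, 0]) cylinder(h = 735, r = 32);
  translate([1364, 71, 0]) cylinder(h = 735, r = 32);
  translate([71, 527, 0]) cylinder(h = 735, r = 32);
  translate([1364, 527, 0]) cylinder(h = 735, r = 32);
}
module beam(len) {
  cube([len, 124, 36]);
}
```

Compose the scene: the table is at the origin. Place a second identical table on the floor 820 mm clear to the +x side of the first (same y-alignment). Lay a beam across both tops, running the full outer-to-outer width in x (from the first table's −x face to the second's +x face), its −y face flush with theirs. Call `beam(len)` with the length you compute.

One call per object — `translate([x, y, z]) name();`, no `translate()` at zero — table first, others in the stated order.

table();
translate([2255, 0, 0]) table();
translate([0, 0, 766]) beam(3690);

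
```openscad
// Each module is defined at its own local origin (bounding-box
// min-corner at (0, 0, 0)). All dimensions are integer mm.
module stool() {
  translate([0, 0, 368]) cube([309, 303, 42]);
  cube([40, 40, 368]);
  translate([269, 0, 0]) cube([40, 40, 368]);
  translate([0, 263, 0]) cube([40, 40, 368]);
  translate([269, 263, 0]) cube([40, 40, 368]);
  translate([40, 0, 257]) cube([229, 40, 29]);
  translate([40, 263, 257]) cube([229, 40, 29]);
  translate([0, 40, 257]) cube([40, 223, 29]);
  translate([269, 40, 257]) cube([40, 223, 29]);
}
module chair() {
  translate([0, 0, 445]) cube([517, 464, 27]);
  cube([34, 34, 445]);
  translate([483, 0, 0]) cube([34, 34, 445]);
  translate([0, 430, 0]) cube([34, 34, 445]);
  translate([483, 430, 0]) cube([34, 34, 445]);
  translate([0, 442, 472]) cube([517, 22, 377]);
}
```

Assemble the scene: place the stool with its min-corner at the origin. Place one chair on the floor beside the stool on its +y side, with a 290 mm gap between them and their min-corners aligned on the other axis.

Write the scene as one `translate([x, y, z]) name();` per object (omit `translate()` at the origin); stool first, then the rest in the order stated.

stool();
translate([0, 593, 0]) chair();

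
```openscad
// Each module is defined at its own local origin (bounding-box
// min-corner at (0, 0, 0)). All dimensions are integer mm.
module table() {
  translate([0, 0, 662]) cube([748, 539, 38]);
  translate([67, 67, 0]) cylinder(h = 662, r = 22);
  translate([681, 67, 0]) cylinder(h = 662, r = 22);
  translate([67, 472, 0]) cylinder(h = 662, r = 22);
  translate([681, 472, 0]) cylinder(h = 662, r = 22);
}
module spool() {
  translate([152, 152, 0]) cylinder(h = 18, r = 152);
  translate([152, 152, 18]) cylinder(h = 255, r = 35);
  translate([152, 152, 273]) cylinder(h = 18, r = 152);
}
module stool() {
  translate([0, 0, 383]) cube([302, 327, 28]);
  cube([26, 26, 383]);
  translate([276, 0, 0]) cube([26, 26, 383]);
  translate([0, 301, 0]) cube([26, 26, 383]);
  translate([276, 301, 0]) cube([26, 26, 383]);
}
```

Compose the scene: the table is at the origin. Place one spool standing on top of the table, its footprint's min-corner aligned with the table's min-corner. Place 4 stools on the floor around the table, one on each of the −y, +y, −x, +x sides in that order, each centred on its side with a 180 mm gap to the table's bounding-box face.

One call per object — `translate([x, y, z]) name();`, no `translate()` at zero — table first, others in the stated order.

table();
translate([0, 0, 700]) spool();
translate([223, -507, 0]) stool();
translate([223, 719, 0]) stool();
translate([-482, 106, 0]) stool();
translate([928, 106, 0]) stool();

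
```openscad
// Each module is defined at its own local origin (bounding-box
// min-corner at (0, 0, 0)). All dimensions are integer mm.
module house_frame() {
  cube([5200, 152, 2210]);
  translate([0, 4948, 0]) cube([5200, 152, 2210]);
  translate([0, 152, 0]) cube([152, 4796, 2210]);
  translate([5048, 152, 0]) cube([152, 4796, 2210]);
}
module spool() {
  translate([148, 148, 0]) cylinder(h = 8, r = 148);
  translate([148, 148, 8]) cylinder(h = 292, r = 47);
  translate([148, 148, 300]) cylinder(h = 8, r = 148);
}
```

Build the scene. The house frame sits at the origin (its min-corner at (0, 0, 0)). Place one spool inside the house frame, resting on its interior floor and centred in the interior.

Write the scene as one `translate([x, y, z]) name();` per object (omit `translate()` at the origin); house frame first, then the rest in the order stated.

house_frame();
translate([2452, 2402, 0]) spool();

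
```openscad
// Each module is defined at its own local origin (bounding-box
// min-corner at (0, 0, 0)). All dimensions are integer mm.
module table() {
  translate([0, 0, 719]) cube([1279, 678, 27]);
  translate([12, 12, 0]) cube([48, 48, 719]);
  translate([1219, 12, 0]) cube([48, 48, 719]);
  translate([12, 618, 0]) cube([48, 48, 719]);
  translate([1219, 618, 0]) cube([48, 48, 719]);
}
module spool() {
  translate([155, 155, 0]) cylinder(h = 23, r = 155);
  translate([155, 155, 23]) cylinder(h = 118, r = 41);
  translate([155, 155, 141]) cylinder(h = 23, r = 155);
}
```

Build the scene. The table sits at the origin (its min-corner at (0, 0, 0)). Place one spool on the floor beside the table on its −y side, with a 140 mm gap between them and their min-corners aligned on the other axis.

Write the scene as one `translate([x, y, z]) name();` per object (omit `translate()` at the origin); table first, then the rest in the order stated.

table();
translate([0, -450, 0]) spool();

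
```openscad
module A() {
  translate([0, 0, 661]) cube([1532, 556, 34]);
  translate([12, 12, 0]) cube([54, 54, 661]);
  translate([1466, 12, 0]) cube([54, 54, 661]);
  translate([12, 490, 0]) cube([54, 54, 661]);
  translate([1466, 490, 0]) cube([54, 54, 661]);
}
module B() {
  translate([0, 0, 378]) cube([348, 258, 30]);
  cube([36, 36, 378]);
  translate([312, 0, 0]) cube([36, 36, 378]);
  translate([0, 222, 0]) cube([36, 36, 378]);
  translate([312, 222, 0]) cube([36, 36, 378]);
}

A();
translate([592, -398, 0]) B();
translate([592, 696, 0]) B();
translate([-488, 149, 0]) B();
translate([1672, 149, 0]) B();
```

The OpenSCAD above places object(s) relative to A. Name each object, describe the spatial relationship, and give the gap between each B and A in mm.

A is a table. B is a stool. Four stools sit around the table at the −y, +y, −x, +x sides. The gap between each stool and the table is 140 mm.

Each stool's nearest face is 140 mm from the table's bounding box.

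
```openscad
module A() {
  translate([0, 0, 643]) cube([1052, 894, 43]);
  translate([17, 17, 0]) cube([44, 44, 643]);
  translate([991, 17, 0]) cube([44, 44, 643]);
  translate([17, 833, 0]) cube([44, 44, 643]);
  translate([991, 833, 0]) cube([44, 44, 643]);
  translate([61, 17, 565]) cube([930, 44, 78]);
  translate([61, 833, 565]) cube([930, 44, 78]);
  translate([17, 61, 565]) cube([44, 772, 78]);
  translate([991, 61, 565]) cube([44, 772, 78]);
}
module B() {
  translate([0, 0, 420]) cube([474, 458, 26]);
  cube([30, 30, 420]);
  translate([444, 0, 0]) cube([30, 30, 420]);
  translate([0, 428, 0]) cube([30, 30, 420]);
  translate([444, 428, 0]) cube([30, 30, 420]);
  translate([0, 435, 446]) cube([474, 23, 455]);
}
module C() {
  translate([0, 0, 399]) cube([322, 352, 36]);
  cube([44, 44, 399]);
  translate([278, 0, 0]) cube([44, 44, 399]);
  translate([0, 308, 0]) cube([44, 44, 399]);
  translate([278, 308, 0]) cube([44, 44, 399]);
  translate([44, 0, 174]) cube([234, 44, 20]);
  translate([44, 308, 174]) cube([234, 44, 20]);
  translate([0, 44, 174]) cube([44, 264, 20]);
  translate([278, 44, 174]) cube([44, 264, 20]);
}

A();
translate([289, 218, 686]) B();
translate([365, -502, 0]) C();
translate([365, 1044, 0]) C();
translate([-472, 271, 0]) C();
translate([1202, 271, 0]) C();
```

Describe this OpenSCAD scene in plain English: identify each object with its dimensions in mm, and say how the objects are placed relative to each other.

A is a table: top 1052 mm (x) × 894 mm (y), 43 mm thick, upper face at z = 686 mm, on four 44×44 mm square legs, each inset 17 mm from the nearest pair of top edges, running from z = 0 to the bottom of the top. Four apron rails, 44 mm thick and 78 mm tall, run between adjacent legs with their top edges flush with the underside of the top and their outer faces flush with the legs' outer faces.

B is a chair: 474×458 mm seat, 26 mm thick, top at z = 446 mm, on four 30 mm square corner legs flush with the seat edges. A 23 mm thick backrest slab spans the full seat width, extending 455 mm above the seat top, its back face flush with the seat's +y edge.

C is a four-legged stool. The seat is 322×352 mm, 36 mm thick, top at z = 435 mm. It stands on four square legs, each 44×44 mm in cross-section, from z = 0 to the seat underside, each flush with a corner of the seat. Four stretchers, 44 mm wide and 20 mm tall, connect adjacent legs with their undersides at z = 174 mm, each running between the inner faces of the legs it joins and aligned with the legs' outer faces on the other axis.

The chair is on top of the table, centred. Four stools sit around the table at the −y, +y, −x, +x sides.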